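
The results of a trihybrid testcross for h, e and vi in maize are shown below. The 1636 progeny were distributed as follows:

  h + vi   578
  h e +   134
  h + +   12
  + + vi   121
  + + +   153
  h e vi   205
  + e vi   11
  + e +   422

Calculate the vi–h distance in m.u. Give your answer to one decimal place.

The two most frequent reciprocal classes, + e + and h + vi, are the parental types, so the F1 was + e + / h + vi.
The two rarest classes, + e vi and h + +, are the double crossovers. Comparing them with the parentals, only the vi allele has switched, so vi is the middle locus and the order is e – vi – h.
Crossovers in the vi–h interval produce the single-crossover classes h e + and + + vi (134 + 121 = 255) plus the double crossovers (23).
RF(vi–h) = (255 + 23) / 1636 = 278/1636 = 0.1699 → 17.0 m.u.

17.0 m.u.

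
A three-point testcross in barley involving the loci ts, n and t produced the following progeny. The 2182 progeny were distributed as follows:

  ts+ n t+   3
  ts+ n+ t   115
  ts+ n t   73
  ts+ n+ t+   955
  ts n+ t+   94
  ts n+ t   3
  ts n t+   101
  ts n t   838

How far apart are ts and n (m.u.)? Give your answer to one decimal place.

7.9 m.u.

The two most frequent reciprocal classes, ts n t and ts+ n+ t+, are the parental types, so the F1 was ts n t / ts+ n+ t+.
The two rarest classes, ts n+ t and ts+ n t+, are the double crossovers. Comparing them with the parentals, only the n allele has switched, so n is the middle locus and the order is ts – n – t.
Crossovers in the ts–n interval produce the single-crossover classes ts+ n t and ts n+ t+ (73 + 94 = 167) plus the double crossovers (6).
RF(ts–n) = (167 + 6) / 2182 = 173/2182 = 0.0793 → 7.9 m.u.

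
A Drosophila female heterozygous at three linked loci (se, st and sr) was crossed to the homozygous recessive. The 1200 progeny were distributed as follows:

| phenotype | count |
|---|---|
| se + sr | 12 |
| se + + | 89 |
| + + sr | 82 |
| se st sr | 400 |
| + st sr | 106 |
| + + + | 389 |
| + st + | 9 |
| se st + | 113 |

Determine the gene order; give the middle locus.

st

The two most frequent reciprocal classes, se st sr and + + +, are the parental types, so the F1 was se st sr / + + +.
The two rarest classes, se + sr and + st +, are the double crossovers. Comparing them with the parentals, only the st allele has switched, so st is the middle locus and the order is sr – st – se.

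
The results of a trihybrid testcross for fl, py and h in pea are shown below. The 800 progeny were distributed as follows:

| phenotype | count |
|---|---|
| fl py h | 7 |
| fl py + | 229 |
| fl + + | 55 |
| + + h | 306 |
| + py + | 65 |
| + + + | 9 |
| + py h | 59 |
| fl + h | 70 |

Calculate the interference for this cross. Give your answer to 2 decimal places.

0.35

The two most frequent reciprocal classes, + + h and fl py +, are the parental types, so the F1 was + + h / fl py +.
The two rarest classes, + + + and fl py h, are the double crossovers. Comparing them with the parentals, only the h allele has switched, so h is the middle locus and the order is fl – h – py.
fl–h: (135 + 16)/800 = 0.1888; h–py: (114 + 16)/800 = 0.1625.
Expected DCO frequency = 0.1888 × 0.1625 ≈ 0.03068; observed = 16/800 ≈ 0.02000.
Coefficient of coincidence = 0.02000/0.03068 ≈ 0.65; interference = 1 − 0.65 = 0.35.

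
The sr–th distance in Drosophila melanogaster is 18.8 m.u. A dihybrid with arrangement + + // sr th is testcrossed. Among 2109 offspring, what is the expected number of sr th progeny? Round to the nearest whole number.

856

A map distance of 18.8 m.u. corresponds to a recombination frequency of 0.188.
The F1 is + + / sr th, so sr th is a parental gamete class with expected frequency (1 − r)/2 = 0.812/2 = 0.4060.
Expected number = 0.4060 × 2109 = 856.25 ≈ 856.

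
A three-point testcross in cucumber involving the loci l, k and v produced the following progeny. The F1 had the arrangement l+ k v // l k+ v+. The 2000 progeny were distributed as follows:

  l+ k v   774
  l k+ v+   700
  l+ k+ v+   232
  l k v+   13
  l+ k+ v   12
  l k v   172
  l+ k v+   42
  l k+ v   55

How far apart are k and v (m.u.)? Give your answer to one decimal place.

The two rarest classes, l+ k+ v and l k v+, are the double crossovers. Comparing them with the parentals, only the k allele has switched, so k is the middle locus and the order is l – k – v.
Crossovers in the k–v interval produce the single-crossover classes l+ k v+ and l k+ v (42 + 55 = 97) plus the double crossovers (25).
RF(k–v) = (97 + 25) / 2000 = 122/2000 = 0.0610 → 6.1 m.u.

6.1 m.u.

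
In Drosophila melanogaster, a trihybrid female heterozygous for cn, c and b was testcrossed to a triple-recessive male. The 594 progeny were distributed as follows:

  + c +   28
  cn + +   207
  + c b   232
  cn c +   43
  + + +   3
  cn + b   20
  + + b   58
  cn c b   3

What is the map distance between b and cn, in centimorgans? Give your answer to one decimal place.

The two most frequent reciprocal classes, + c b and cn + +, are the parental types, so the F1 was + c b / cn + +.
The two rarest classes, cn c b and + + +, are the double crossovers. Comparing them with the parentals, only the cn allele has switched, so cn is the middle locus and the order is b – cn – c.
Crossovers in the b–cn interval produce the single-crossover classes + c + and cn + b (28 + 20 = 48) plus the double crossovers (6).
RF(b–cn) = (48 + 6) / 594 = 54/594 = 0.0909 → 9.1 centimorgans.

9.1 centimorgans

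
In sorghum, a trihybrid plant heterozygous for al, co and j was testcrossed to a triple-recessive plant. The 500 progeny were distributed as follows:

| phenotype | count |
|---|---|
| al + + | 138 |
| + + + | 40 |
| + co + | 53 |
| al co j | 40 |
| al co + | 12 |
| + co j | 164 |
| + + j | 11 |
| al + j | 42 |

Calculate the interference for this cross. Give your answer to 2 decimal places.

0.05

The two most frequent reciprocal classes, + co j and al + +, are the parental types, so the F1 was + co j / al + +.
The two rarest classes, + + j and al co +, are the double crossovers. Comparing them with the parentals, only the co allele has switched, so co is the middle locus and the order is j – co – al.
j–co: (95 + 23)/500 = 0.2360; co–al: (80 + 23)/500 = 0.2060.
Expected DCO frequency = 0.2360 × 0.2060 ≈ 0.04862; observed = 23/500 ≈ 0.04600.
Coefficient of coincidence = 0.04600/0.04862 ≈ 0.95; interference = 1 − 0.95 = 0.05.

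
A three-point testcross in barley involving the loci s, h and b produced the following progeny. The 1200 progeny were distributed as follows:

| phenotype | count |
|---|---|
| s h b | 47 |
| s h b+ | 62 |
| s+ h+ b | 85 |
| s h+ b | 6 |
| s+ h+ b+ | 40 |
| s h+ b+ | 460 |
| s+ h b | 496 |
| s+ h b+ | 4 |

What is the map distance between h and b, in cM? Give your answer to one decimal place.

13.1 cM

The two most frequent reciprocal classes, s+ h b and s h+ b+, are the parental types, so the F1 was s+ h b / s h+ b+.
The two rarest classes, s+ h b+ and s h+ b, are the double crossovers. Comparing them with the parentals, only the b allele has switched, so b is the middle locus and the order is s – b – h.
Crossovers in the b–h interval produce the single-crossover classes s+ h+ b and s h b+ (85 + 62 = 147) plus the double crossovers (10).
RF(b–h) = (147 + 10) / 1200 = 157/1200 = 0.1308 → 13.1 cM.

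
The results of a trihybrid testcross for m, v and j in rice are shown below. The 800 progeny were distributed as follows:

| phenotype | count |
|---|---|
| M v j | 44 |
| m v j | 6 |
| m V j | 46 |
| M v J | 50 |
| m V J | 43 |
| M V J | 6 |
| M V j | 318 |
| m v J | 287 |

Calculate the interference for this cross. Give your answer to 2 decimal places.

0.10

The two most frequent reciprocal classes, m v J and M V j, are the parental types, so the F1 was m v J / M V j.
The two rarest classes, m v j and M V J, are the double crossovers. Comparing them with the parentals, only the j allele has switched, so j is the middle locus and the order is v – j – m.
v–j: (87 + 12)/800 = 0.1237; j–m: (96 + 12)/800 = 0.1350.
Expected DCO frequency = 0.1237 × 0.1350 ≈ 0.01670; observed = 12/800 ≈ 0.01500.
Coefficient of coincidence = 0.01500/0.01670 ≈ 0.90; interference = 1 − 0.90 = 0.10.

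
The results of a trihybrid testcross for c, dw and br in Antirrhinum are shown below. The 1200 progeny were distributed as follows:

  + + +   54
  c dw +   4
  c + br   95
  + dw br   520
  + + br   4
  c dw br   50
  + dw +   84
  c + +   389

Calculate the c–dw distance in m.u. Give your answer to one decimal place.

9.3 m.u.

The two most frequent reciprocal classes, + dw br and c + +, are the parental types, so the F1 was + dw br / c + +.
The two rarest classes, + + br and c dw +, are the double crossovers. Comparing them with the parentals, only the dw allele has switched, so dw is the middle locus and the order is c – dw – br.
Crossovers in the c–dw interval produce the single-crossover classes c dw br and + + + (50 + 54 = 104) plus the double crossovers (8).
RF(c–dw) = (104 + 8) / 1200 = 112/1200 = 0.0933 → 9.3 m.u.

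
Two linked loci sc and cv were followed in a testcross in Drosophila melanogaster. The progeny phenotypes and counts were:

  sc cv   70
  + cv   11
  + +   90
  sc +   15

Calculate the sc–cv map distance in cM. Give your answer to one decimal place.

14.0 cM

The two most frequent classes, + + (90) and sc cv (70), are the parental types, so the F1 was + + / sc cv.
The recombinant classes are + cv and sc +: 11 + 15 = 26.
Recombination frequency = 26/186 = 0.1398 ≈ 14.0%, i.e. 14.0 cM.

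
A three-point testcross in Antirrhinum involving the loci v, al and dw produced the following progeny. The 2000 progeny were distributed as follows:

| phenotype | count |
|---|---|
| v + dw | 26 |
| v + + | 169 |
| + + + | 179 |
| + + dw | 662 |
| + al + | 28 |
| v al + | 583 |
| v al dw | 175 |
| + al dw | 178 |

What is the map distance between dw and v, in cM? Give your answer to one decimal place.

20.4 cM

The two most frequent reciprocal classes, v al + and + + dw, are the parental types, so the F1 was v al + / + + dw.
The two rarest classes, + al + and v + dw, are the double crossovers. Comparing them with the parentals, only the v allele has switched, so v is the middle locus and the order is al – v – dw.
Crossovers in the v–dw interval produce the single-crossover classes v al dw and + + + (175 + 179 = 354) plus the double crossovers (54).
RF(v–dw) = (354 + 54) / 2000 = 408/2000 = 0.2040 → 20.4 cM.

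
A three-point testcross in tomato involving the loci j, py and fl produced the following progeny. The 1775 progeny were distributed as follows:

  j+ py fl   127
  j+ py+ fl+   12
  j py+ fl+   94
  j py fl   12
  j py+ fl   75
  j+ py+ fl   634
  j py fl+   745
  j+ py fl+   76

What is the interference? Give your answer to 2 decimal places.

0.01

The two most frequent reciprocal classes, j+ py+ fl and j py fl+, are the parental types, so the F1 was j+ py+ fl / j py fl+.
The two rarest classes, j+ py+ fl+ and j py fl, are the double crossovers. Comparing them with the parentals, only the fl allele has switched, so fl is the middle locus and the order is j – fl – py.
j–fl: (151 + 24)/1775 = 0.0986; fl–py: (221 + 24)/1775 = 0.1380.
Expected DCO frequency = 0.0986 × 0.1380 ≈ 0.01361; observed = 24/1775 ≈ 0.01352.
Coefficient of coincidence = 0.01352/0.01361 ≈ 0.99; interference = 1 − 0.99 = 0.01.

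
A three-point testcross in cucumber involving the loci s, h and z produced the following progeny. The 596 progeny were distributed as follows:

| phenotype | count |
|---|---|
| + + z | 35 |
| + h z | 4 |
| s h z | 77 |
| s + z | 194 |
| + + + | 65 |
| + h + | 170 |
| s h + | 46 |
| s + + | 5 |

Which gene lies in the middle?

The two most frequent reciprocal classes, + h + and s + z, are the parental types, so the F1 was + h + / s + z.
The two rarest classes, + h z and s + +, are the double crossovers. Comparing them with the parentals, only the z allele has switched, so z is the middle locus and the order is h – z – s.

z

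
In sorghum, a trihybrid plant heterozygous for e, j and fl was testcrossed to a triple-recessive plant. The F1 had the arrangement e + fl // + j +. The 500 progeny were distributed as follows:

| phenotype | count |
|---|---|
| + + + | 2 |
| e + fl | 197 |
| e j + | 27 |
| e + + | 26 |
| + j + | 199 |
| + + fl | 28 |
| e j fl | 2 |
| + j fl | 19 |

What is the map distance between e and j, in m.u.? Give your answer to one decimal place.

11.8 m.u.

The two rarest classes, e j fl and + + +, are the double crossovers. Comparing them with the parentals, only the j allele has switched, so j is the middle locus and the order is fl – j – e.
Crossovers in the j–e interval produce the single-crossover classes + + fl and e j + (28 + 27 = 55) plus the double crossovers (4).
RF(j–e) = (55 + 4) / 500 = 59/500 = 0.1180 → 11.8 m.u.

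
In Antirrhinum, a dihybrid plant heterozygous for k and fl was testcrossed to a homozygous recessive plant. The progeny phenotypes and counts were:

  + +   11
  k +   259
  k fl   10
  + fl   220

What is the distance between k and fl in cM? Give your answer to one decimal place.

4.2 cM

The two most frequent classes, + fl (220) and k + (259), are the parental types, so the F1 was + fl / k +.
The recombinant classes are + + and k fl: 11 + 10 = 21.
Recombination frequency = 21/500 = 0.0420 ≈ 4.2%, i.e. 4.2 cM.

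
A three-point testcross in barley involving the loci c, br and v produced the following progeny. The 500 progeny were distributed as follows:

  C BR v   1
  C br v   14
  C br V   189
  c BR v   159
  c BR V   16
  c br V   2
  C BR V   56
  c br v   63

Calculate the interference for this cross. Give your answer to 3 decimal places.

0.627

The two most frequent reciprocal classes, C br V and c BR v, are the parental types, so the F1 was C br V / c BR v.
The two rarest classes, c br V and C BR v, are the double crossovers. Comparing them with the parentals, only the c allele has switched, so c is the middle locus and the order is br – c – v.
br–c: (119 + 3)/500 = 0.2440; c–v: (30 + 3)/500 = 0.0660.
Expected DCO frequency = 0.2440 × 0.0660 ≈ 0.01610; observed = 3/500 ≈ 0.00600.
Coefficient of coincidence = 0.00600/0.01610 ≈ 0.373; interference = 1 − 0.373 = 0.627.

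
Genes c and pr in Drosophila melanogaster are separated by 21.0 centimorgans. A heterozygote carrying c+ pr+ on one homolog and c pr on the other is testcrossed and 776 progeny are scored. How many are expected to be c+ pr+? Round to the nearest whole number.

A map distance of 21.0 centimorgans corresponds to a recombination frequency of 0.210.
The F1 is c+ pr+ / c pr, so c+ pr+ is a parental gamete class with expected frequency (1 − r)/2 = 0.790/2 = 0.3950.
Expected number = 0.3950 × 776 = 306.52 ≈ 307.

307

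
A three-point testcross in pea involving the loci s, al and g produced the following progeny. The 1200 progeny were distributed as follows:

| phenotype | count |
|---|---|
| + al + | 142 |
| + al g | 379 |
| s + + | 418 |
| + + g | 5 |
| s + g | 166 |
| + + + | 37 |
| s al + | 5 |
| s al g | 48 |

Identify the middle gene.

The two most frequent reciprocal classes, + al g and s + +, are the parental types, so the F1 was + al g / s + +.
The two rarest classes, + + g and s al +, are the double crossovers. Comparing them with the parentals, only the al allele has switched, so al is the middle locus and the order is g – al – s.

al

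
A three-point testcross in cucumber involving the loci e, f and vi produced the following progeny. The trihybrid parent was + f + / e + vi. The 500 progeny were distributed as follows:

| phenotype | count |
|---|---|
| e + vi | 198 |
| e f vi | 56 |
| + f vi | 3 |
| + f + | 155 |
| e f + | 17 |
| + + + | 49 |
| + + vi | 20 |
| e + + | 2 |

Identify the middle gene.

vi

The two rarest classes, + f vi and e + +, are the double crossovers. Comparing them with the parentals, only the vi allele has switched, so vi is the middle locus and the order is e – vi – f.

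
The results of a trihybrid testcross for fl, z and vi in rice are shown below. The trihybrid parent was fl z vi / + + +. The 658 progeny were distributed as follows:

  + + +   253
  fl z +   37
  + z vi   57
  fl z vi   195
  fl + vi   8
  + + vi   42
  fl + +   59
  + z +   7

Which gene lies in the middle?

The two rarest classes, fl + vi and + z +, are the double crossovers. Comparing them with the parentals, only the z allele has switched, so z is the middle locus and the order is fl – z – vi.

z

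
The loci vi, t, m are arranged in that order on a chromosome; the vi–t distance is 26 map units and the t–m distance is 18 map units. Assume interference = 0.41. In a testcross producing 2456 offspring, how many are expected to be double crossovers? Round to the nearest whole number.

Map distances give recombination frequencies of 0.260 and 0.180 for the two intervals.
With interference 0.41 (so coincidence = 0.59), expected double-crossover frequency = 0.260 × 0.180 × 0.59 = 0.02761.
Expected number = 0.02761 × 2456 = 67.82 ≈ 68.

68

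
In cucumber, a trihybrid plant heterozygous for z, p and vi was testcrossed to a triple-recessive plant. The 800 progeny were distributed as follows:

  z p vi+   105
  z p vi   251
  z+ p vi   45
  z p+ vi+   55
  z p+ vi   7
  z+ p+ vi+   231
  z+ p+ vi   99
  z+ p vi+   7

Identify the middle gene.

The two most frequent reciprocal classes, z p vi and z+ p+ vi+, are the parental types, so the F1 was z p vi / z+ p+ vi+.
The two rarest classes, z p+ vi and z+ p vi+, are the double crossovers. Comparing them with the parentals, only the p allele has switched, so p is the middle locus and the order is vi – p – z.

p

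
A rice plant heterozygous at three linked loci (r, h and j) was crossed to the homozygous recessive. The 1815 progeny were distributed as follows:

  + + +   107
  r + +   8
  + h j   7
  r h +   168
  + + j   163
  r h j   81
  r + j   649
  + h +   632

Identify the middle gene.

The two most frequent reciprocal classes, + h + and r + j, are the parental types, so the F1 was + h + / r + j.
The two rarest classes, + h j and r + +, are the double crossovers. Comparing them with the parentals, only the j allele has switched, so j is the middle locus and the order is h – j – r.

j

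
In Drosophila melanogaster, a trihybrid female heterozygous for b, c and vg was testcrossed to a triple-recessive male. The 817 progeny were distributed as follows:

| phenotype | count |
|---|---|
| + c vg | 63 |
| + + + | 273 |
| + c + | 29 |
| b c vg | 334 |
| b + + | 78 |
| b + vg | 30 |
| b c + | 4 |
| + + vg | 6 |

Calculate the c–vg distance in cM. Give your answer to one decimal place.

8.4 cM

The two most frequent reciprocal classes, b c vg and + + +, are the parental types, so the F1 was b c vg / + + +.
The two rarest classes, b c + and + + vg, are the double crossovers. Comparing them with the parentals, only the vg allele has switched, so vg is the middle locus and the order is b – vg – c.
Crossovers in the vg–c interval produce the single-crossover classes b + vg and + c + (30 + 29 = 59) plus the double crossovers (10).
RF(vg–c) = (59 + 10) / 817 = 69/817 = 0.0845 → 8.4 cM.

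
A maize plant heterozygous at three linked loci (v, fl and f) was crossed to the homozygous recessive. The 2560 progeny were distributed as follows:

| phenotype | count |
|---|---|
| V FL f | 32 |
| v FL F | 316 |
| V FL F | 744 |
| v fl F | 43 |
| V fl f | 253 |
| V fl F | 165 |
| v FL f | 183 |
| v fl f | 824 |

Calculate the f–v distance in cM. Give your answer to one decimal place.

25.2 cM

The two most frequent reciprocal classes, v fl f and V FL F, are the parental types, so the F1 was v fl f / V FL F.
The two rarest classes, v fl F and V FL f, are the double crossovers. Comparing them with the parentals, only the f allele has switched, so f is the middle locus and the order is fl – f – v.
Crossovers in the f–v interval produce the single-crossover classes V fl f and v FL F (253 + 316 = 569) plus the double crossovers (75).
RF(f–v) = (569 + 75) / 2560 = 644/2560 = 0.2516 → 25.2 cM.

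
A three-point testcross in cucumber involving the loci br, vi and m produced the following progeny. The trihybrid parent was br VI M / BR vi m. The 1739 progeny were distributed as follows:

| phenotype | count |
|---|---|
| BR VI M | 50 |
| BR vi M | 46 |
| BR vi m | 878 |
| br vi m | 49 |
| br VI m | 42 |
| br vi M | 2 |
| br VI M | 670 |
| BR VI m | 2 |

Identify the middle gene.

The two rarest classes, br vi M and BR VI m, are the double crossovers. Comparing them with the parentals, only the vi allele has switched, so vi is the middle locus and the order is m – vi – br.

vi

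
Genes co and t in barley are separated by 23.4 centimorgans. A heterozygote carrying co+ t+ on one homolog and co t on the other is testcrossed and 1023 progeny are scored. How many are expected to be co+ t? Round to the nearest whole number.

120

A map distance of 23.4 centimorgans corresponds to a recombination frequency of 0.234.
The F1 is co+ t+ / co t, so co+ t is a recombinant gamete class with expected frequency r/2 = 0.234/2 = 0.1170.
Expected number = 0.1170 × 1023 = 119.69 ≈ 120.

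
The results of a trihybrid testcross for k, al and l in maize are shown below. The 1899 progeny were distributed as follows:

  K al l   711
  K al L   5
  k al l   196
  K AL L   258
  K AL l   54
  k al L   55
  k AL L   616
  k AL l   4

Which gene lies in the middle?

The two most frequent reciprocal classes, K al l and k AL L, are the parental types, so the F1 was K al l / k AL L.
The two rarest classes, K al L and k AL l, are the double crossovers. Comparing them with the parentals, only the l allele has switched, so l is the middle locus and the order is k – l – al.

l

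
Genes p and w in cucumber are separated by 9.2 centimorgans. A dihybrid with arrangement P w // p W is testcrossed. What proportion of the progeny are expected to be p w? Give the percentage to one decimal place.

4.6%

A map distance of 9.2 centimorgans corresponds to a recombination frequency of 0.092.
The F1 is P w / p W, so p w is a recombinant gamete class with expected frequency r/2 = 0.092/2 = 0.0460.
That is 0.0460 = 4.6% of the progeny.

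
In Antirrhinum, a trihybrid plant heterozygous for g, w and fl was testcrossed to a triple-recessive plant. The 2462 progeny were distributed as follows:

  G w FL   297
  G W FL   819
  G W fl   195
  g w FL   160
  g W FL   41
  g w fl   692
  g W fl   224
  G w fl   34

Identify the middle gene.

The two most frequent reciprocal classes, g w fl and G W FL, are the parental types, so the F1 was g w fl / G W FL.
The two rarest classes, G w fl and g W FL, are the double crossovers. Comparing them with the parentals, only the g allele has switched, so g is the middle locus and the order is w – g – fl.

g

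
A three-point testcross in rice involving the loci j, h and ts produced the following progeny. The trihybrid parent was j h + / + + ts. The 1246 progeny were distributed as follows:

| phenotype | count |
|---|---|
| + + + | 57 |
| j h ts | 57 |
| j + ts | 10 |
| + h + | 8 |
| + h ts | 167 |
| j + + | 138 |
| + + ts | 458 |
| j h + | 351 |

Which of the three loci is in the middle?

j

The two rarest classes, + h + and j + ts, are the double crossovers. Comparing them with the parentals, only the j allele has switched, so j is the middle locus and the order is ts – j – h.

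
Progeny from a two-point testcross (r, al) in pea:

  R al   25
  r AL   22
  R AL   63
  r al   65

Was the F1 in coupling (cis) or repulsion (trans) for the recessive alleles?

The two most frequent classes are R AL (63) and r al (65); these are the parental (non-recombinant) types.
So the F1 carried R AL on one chromosome and r al on the other — the recessive alleles are on the same chromosome (cis / coupling).

cis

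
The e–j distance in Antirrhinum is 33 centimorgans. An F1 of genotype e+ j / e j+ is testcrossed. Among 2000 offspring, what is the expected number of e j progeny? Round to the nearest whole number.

330

A map distance of 33 centimorgans corresponds to a recombination frequency of 0.330.
The F1 is e+ j / e j+, so e j is a recombinant gamete class with expected frequency r/2 = 0.330/2 = 0.1650.
Expected number = 0.1650 × 2000 = 330.00 ≈ 330.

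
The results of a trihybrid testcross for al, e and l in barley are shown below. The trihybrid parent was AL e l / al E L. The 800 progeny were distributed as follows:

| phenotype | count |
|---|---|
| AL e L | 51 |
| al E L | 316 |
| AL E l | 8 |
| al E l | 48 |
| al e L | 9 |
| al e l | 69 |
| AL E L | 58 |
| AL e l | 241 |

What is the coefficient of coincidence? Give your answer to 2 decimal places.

0.81

The two rarest classes, AL E l and al e L, are the double crossovers. Comparing them with the parentals, only the e allele has switched, so e is the middle locus and the order is al – e – l.
al–e: (127 + 17)/800 = 0.1800; e–l: (99 + 17)/800 = 0.1450.
Expected DCO frequency = 0.1800 × 0.1450 ≈ 0.02610; observed = 17/800 ≈ 0.02125.
Coefficient of coincidence = 0.02125/0.02610 ≈ 0.81.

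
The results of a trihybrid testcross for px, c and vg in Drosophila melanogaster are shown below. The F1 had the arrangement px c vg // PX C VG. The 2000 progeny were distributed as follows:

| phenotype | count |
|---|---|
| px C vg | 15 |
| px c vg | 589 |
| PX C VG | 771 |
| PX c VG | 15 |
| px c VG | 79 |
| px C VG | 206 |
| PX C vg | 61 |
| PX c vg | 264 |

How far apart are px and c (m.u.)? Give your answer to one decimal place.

The two rarest classes, px C vg and PX c VG, are the double crossovers. Comparing them with the parentals, only the c allele has switched, so c is the middle locus and the order is px – c – vg.
Crossovers in the px–c interval produce the single-crossover classes PX c vg and px C VG (264 + 206 = 470) plus the double crossovers (30).
RF(px–c) = (470 + 30) / 2000 = 500/2000 = 0.2500 → 25.0 m.u.

25.0 m.u.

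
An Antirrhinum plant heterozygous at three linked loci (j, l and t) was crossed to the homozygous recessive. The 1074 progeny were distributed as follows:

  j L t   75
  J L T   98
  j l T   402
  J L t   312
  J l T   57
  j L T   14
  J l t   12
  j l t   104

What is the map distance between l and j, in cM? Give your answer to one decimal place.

14.7 cM

The two most frequent reciprocal classes, J L t and j l T, are the parental types, so the F1 was J L t / j l T.
The two rarest classes, J l t and j L T, are the double crossovers. Comparing them with the parentals, only the l allele has switched, so l is the middle locus and the order is t – l – j.
Crossovers in the l–j interval produce the single-crossover classes j L t and J l T (75 + 57 = 132) plus the double crossovers (26).
RF(l–j) = (132 + 26) / 1074 = 158/1074 = 0.1471 → 14.7 cM.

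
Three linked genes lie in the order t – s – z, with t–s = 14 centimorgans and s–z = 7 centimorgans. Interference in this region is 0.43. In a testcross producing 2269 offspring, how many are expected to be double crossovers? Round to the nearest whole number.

Map distances give recombination frequencies of 0.140 and 0.070 for the two intervals.
With interference 0.43 (so coincidence = 0.57), expected double-crossover frequency = 0.140 × 0.070 × 0.57 = 0.00559.
Expected number = 0.00559 × 2269 = 12.67 ≈ 13.

13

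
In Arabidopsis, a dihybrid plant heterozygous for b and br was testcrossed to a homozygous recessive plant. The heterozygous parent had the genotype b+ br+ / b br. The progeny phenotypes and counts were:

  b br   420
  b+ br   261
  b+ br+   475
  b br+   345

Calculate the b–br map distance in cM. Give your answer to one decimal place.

40.4 cM

The recombinant classes are b+ br and b br+: 261 + 345 = 606.
Recombination frequency = 606/1501 = 0.4037 ≈ 40.4%, i.e. 40.4 cM.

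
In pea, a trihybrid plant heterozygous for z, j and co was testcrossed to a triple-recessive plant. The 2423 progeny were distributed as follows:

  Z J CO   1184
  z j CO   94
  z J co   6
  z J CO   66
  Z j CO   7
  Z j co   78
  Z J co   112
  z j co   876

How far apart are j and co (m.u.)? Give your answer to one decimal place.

The two most frequent reciprocal classes, Z J CO and z j co, are the parental types, so the F1 was Z J CO / z j co.
The two rarest classes, Z j CO and z J co, are the double crossovers. Comparing them with the parentals, only the j allele has switched, so j is the middle locus and the order is z – j – co.
Crossovers in the j–co interval produce the single-crossover classes Z J co and z j CO (112 + 94 = 206) plus the double crossovers (13).
RF(j–co) = (206 + 13) / 2423 = 219/2423 = 0.0904 → 9.0 m.u.

9.0 m.u.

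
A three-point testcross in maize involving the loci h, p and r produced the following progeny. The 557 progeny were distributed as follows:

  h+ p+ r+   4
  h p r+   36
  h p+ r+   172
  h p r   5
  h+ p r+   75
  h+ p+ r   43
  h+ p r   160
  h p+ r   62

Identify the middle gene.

h

The two most frequent reciprocal classes, h p+ r+ and h+ p r, are the parental types, so the F1 was h p+ r+ / h+ p r.
The two rarest classes, h+ p+ r+ and h p r, are the double crossovers. Comparing them with the parentals, only the h allele has switched, so h is the middle locus and the order is p – h – r.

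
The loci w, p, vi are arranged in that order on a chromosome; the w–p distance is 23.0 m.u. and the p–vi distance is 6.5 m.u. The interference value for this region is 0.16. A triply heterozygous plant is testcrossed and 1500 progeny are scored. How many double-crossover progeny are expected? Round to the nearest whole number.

19

Map distances give recombination frequencies of 0.230 and 0.065 for the two intervals.
With interference 0.16 (so coincidence = 0.84), expected double-crossover frequency = 0.230 × 0.065 × 0.84 = 0.01256.
Expected number = 0.01256 × 1500 = 18.84 ≈ 19.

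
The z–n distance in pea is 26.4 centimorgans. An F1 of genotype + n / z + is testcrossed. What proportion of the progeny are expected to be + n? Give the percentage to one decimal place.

36.8%

A map distance of 26.4 centimorgans corresponds to a recombination frequency of 0.264.
The F1 is + n / z +, so + n is a parental gamete class with expected frequency (1 − r)/2 = 0.736/2 = 0.3680.
That is 0.3680 = 36.8% of the progeny.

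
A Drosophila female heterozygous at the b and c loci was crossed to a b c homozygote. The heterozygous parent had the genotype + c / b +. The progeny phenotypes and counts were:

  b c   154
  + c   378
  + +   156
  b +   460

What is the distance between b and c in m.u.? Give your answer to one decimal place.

27.0 m.u.

The recombinant classes are + + and b c: 156 + 154 = 310.
Recombination frequency = 310/1148 = 0.2700 ≈ 27.0%, i.e. 27.0 m.u.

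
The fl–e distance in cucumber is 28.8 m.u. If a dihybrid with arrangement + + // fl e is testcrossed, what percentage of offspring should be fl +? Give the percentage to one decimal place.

A map distance of 28.8 m.u. corresponds to a recombination frequency of 0.288.
The F1 is + + / fl e, so fl + is a recombinant gamete class with expected frequency r/2 = 0.288/2 = 0.1440.
That is 0.1440 = 14.4% of the progeny.

14.4%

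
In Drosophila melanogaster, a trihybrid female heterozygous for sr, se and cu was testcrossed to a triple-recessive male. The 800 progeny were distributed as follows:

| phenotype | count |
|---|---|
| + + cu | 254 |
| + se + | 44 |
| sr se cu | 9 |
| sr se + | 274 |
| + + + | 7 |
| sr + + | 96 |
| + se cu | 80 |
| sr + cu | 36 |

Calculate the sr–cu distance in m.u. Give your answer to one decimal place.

12.0 m.u.

The two most frequent reciprocal classes, + + cu and sr se +, are the parental types, so the F1 was + + cu / sr se +.
The two rarest classes, + + + and sr se cu, are the double crossovers. Comparing them with the parentals, only the cu allele has switched, so cu is the middle locus and the order is sr – cu – se.
Crossovers in the sr–cu interval produce the single-crossover classes sr + cu and + se + (36 + 44 = 80) plus the double crossovers (16).
RF(sr–cu) = (80 + 16) / 800 = 96/800 = 0.1200 → 12.0 m.u.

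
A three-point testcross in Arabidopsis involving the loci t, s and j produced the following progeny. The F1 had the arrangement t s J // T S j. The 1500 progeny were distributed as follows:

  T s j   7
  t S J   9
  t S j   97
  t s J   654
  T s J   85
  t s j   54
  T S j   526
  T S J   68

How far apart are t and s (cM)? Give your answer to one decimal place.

13.2 cM

The two rarest classes, t S J and T s j, are the double crossovers. Comparing them with the parentals, only the s allele has switched, so s is the middle locus and the order is j – s – t.
Crossovers in the s–t interval produce the single-crossover classes T s J and t S j (85 + 97 = 182) plus the double crossovers (16).
RF(s–t) = (182 + 16) / 1500 = 198/1500 = 0.1320 → 13.2 cM.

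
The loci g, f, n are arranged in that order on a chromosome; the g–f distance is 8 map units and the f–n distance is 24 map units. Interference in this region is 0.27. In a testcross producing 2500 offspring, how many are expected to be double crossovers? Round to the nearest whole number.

35

Map distances give recombination frequencies of 0.080 and 0.240 for the two intervals.
With interference 0.27 (so coincidence = 0.73), expected double-crossover frequency = 0.080 × 0.240 × 0.73 = 0.01402.
Expected number = 0.01402 × 2500 = 35.04 ≈ 35.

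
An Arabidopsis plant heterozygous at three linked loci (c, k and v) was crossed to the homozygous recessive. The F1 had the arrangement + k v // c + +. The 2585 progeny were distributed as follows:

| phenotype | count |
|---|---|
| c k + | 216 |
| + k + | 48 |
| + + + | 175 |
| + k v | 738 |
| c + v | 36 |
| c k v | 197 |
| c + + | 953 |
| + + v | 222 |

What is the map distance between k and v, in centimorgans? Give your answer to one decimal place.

20.2 centimorgans

The two rarest classes, + k + and c + v, are the double crossovers. Comparing them with the parentals, only the v allele has switched, so v is the middle locus and the order is c – v – k.
Crossovers in the v–k interval produce the single-crossover classes + + v and c k + (222 + 216 = 438) plus the double crossovers (84).
RF(v–k) = (438 + 84) / 2585 = 522/2585 = 0.2019 → 20.2 centimorgans.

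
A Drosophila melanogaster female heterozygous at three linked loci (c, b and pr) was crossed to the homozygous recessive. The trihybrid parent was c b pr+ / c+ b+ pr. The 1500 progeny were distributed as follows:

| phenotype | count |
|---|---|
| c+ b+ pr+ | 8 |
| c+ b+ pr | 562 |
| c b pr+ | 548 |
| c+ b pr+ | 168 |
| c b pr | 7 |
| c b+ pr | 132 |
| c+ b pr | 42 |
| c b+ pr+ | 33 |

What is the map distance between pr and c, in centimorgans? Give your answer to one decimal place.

The two rarest classes, c b pr and c+ b+ pr+, are the double crossovers. Comparing them with the parentals, only the pr allele has switched, so pr is the middle locus and the order is b – pr – c.
Crossovers in the pr–c interval produce the single-crossover classes c+ b pr+ and c b+ pr (168 + 132 = 300) plus the double crossovers (15).
RF(pr–c) = (300 + 15) / 1500 = 315/1500 = 0.2100 → 21.0 centimorgans.

21.0 centimorgans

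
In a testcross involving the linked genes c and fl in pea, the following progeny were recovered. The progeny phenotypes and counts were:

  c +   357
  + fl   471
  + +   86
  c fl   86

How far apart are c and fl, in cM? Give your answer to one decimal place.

The two most frequent classes, + fl (471) and c + (357), are the parental types, so the F1 was + fl / c +.
The recombinant classes are + + and c fl: 86 + 86 = 172.
Recombination frequency = 172/1000 = 0.1720 ≈ 17.2%, i.e. 17.2 cM.

17.2 cM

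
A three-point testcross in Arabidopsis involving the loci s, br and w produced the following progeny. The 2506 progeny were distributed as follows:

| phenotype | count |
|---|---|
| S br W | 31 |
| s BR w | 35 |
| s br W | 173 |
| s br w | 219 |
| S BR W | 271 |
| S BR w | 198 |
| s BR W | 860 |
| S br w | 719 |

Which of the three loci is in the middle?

w

The two most frequent reciprocal classes, s BR W and S br w, are the parental types, so the F1 was s BR W / S br w.
The two rarest classes, s BR w and S br W, are the double crossovers. Comparing them with the parentals, only the w allele has switched, so w is the middle locus and the order is s – w – br.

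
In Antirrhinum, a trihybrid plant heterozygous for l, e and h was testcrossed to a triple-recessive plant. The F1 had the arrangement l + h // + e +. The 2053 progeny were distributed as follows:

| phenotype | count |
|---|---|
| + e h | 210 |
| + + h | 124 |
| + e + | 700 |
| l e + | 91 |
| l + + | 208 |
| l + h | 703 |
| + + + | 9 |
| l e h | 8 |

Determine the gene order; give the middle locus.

e

The two rarest classes, l e h and + + +, are the double crossovers. Comparing them with the parentals, only the e allele has switched, so e is the middle locus and the order is h – e – l.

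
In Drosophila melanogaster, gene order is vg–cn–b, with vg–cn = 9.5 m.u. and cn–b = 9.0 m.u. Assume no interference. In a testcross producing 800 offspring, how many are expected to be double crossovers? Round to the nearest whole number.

7

Map distances give recombination frequencies of 0.095 and 0.090 for the two intervals.
With no interference, expected double-crossover frequency = 0.095 × 0.090 = 0.00855.
Expected number = 0.00855 × 800 = 6.84 ≈ 7.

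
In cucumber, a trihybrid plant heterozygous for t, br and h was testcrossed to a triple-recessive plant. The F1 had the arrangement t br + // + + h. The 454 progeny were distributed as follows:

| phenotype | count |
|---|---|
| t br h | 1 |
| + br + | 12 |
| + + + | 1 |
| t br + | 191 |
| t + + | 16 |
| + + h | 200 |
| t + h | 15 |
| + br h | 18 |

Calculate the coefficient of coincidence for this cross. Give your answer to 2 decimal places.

The two rarest classes, t br h and + + +, are the double crossovers. Comparing them with the parentals, only the h allele has switched, so h is the middle locus and the order is t – h – br.
t–h: (27 + 2)/454 = 0.0639; h–br: (34 + 2)/454 = 0.0793.
Expected DCO frequency = 0.0639 × 0.0793 ≈ 0.00507; observed = 2/454 ≈ 0.00441.
Coefficient of coincidence = 0.00441/0.00507 ≈ 0.87.

0.87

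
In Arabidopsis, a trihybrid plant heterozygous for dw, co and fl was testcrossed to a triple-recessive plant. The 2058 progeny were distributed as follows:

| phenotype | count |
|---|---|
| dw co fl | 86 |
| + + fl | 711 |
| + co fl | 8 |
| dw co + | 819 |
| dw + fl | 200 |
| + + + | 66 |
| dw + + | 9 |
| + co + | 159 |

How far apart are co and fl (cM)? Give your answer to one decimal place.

The two most frequent reciprocal classes, + + fl and dw co +, are the parental types, so the F1 was + + fl / dw co +.
The two rarest classes, + co fl and dw + +, are the double crossovers. Comparing them with the parentals, only the co allele has switched, so co is the middle locus and the order is dw – co – fl.
Crossovers in the co–fl interval produce the single-crossover classes + + + and dw co fl (66 + 86 = 152) plus the double crossovers (17).
RF(co–fl) = (152 + 17) / 2058 = 169/2058 = 0.0821 → 8.2 cM.

8.2 cM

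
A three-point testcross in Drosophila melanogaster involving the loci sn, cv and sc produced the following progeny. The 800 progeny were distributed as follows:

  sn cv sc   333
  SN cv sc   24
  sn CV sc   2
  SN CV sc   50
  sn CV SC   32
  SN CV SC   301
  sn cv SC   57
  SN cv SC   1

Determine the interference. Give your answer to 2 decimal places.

The two most frequent reciprocal classes, SN CV SC and sn cv sc, are the parental types, so the F1 was SN CV SC / sn cv sc.
The two rarest classes, SN cv SC and sn CV sc, are the double crossovers. Comparing them with the parentals, only the cv allele has switched, so cv is the middle locus and the order is sn – cv – sc.
sn–cv: (56 + 3)/800 = 0.0737; cv–sc: (107 + 3)/800 = 0.1375.
Expected DCO frequency = 0.0737 × 0.1375 ≈ 0.01013; observed = 3/800 ≈ 0.00375.
Coefficient of coincidence = 0.00375/0.01013 ≈ 0.37; interference = 1 − 0.37 = 0.63.

0.63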